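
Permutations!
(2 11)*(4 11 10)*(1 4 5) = (1 4 11 2 10 5) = [0, 4, 10, 3, 11, 1, 6, 7, 8, 9, 5, 2]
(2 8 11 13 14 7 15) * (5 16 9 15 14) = [0, 1, 8, 3, 4, 16, 6, 14, 11, 15, 10, 13, 12, 5, 7, 2, 9] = (2 8 11 13 5 16 9 15)(7 14)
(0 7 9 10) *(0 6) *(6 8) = (0 7 9 10 8 6) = [7, 1, 2, 3, 4, 5, 0, 9, 6, 10, 8]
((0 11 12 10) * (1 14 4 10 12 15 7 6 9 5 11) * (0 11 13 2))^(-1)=((0 1 14 4 10 11 15 7 6 9 5 13 2))^(-1)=(0 2 13 5 9 6 7 15 11 10 4 14 1)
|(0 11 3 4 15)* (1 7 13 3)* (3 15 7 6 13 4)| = 6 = |(0 11 1 6 13 15)(4 7)|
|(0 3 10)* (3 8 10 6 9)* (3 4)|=|(0 8 10)(3 6 9 4)|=12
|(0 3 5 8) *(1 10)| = |(0 3 5 8)(1 10)| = 4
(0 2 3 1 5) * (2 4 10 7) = (0 4 10 7 2 3 1 5) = [4, 5, 3, 1, 10, 0, 6, 2, 8, 9, 7]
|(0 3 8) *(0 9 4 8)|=6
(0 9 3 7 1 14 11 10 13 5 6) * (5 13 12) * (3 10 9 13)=[13, 14, 2, 7, 4, 6, 0, 1, 8, 10, 12, 9, 5, 3, 11]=(0 13 3 7 1 14 11 9 10 12 5 6)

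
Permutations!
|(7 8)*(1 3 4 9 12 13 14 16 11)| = 18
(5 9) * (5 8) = [0, 1, 2, 3, 4, 9, 6, 7, 5, 8] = (5 9 8)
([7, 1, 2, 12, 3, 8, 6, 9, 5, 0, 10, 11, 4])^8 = (0 9 7)(3 4 12)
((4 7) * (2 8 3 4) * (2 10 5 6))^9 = (2 8 3 4 7 10 5 6)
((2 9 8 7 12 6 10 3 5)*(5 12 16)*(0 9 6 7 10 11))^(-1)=(0 11 6 2 5 16 7 12 3 10 8 9)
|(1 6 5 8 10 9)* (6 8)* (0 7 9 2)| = 14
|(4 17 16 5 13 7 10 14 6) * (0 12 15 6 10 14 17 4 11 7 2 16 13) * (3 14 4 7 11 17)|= 18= |(0 12 15 6 17 13 2 16 5)(3 14 10)(4 7)|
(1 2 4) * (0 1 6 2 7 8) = (0 1 7 8)(2 4 6) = [1, 7, 4, 3, 6, 5, 2, 8, 0]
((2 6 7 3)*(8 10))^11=(2 3 7 6)(8 10)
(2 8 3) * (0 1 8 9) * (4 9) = (0 1 8 3 2 4 9) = [1, 8, 4, 2, 9, 5, 6, 7, 3, 0]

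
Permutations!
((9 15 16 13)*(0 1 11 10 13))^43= (0 10 15 1 13 16 11 9)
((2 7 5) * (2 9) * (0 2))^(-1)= ((0 2 7 5 9))^(-1)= (0 9 5 7 2)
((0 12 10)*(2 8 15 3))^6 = (2 15)(3 8)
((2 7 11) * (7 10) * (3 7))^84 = (2 11 7 3 10)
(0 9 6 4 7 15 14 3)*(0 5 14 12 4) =[9, 1, 2, 5, 7, 14, 0, 15, 8, 6, 10, 11, 4, 13, 3, 12] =(0 9 6)(3 5 14)(4 7 15 12)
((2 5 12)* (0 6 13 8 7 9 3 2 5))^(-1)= (0 2 3 9 7 8 13 6)(5 12)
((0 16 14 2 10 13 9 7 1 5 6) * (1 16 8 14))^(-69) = ((0 8 14 2 10 13 9 7 16 1 5 6))^(-69) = (0 2 9 1)(5 8 10 7)(6 14 13 16)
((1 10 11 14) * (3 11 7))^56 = (1 7 11)(3 14 10)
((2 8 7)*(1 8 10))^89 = ((1 8 7 2 10))^89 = (1 10 2 7 8)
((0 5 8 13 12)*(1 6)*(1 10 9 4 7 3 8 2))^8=(0 7 1 13 9 5 3 6 12 4 2 8 10)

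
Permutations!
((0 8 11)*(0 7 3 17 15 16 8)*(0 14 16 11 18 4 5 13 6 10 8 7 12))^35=((0 14 16 7 3 17 15 11 12)(4 5 13 6 10 8 18))^35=(18)(0 12 11 15 17 3 7 16 14)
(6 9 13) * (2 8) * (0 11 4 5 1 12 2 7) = (0 11 4 5 1 12 2 8 7)(6 9 13) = [11, 12, 8, 3, 5, 1, 9, 0, 7, 13, 10, 4, 2, 6]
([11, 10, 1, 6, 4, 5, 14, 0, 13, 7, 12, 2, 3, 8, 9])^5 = [12, 14, 6, 0, 4, 5, 11, 10, 13, 1, 9, 3, 7, 8, 2]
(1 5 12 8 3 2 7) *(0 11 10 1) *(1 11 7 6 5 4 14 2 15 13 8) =(0 7)(1 4 14 2 6 5 12)(3 15 13 8)(10 11) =[7, 4, 6, 15, 14, 12, 5, 0, 3, 9, 11, 10, 1, 8, 2, 13]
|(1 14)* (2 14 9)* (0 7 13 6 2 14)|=15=|(0 7 13 6 2)(1 9 14)|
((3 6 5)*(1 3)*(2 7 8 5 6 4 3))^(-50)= ((1 2 7 8 5)(3 4))^(-50)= (8)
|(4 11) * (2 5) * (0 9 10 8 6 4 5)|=9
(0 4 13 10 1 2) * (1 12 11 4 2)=[2, 1, 0, 3, 13, 5, 6, 7, 8, 9, 12, 4, 11, 10]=(0 2)(4 13 10 12 11)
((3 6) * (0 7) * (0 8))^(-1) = ((0 7 8)(3 6))^(-1) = (0 8 7)(3 6)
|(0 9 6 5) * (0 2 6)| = 6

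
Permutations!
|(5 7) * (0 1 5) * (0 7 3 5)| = |(7)(0 1)(3 5)| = 2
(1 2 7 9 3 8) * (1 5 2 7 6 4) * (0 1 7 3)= [1, 3, 6, 8, 7, 2, 4, 9, 5, 0]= (0 1 3 8 5 2 6 4 7 9)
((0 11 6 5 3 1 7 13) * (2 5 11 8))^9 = (0 8 2 5 3 1 7 13)(6 11) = ((0 8 2 5 3 1 7 13)(6 11))^9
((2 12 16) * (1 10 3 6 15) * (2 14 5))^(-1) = ((1 10 3 6 15)(2 12 16 14 5))^(-1) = (1 15 6 3 10)(2 5 14 16 12)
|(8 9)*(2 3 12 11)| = |(2 3 12 11)(8 9)| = 4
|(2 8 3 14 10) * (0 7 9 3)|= 8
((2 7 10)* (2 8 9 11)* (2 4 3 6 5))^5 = ((2 7 10 8 9 11 4 3 6 5))^5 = (2 11)(3 10)(4 7)(5 9)(6 8)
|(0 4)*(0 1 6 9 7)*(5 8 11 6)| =9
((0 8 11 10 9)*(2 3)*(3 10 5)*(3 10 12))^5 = (0 9 10 5 11 8)(2 3 12)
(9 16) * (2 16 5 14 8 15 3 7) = (2 16 9 5 14 8 15 3 7) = [0, 1, 16, 7, 4, 14, 6, 2, 15, 5, 10, 11, 12, 13, 8, 3, 9]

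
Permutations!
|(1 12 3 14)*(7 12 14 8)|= 4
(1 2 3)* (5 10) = (1 2 3)(5 10) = [0, 2, 3, 1, 4, 10, 6, 7, 8, 9, 5]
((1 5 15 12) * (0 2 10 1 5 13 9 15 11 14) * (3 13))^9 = (0 5 9 1)(2 11 15 3)(10 14 12 13)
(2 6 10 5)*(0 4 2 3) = [4, 1, 6, 0, 2, 3, 10, 7, 8, 9, 5] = (0 4 2 6 10 5 3)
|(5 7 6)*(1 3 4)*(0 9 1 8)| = |(0 9 1 3 4 8)(5 7 6)| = 6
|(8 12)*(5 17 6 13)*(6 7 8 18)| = 8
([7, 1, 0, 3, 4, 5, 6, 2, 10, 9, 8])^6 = (10)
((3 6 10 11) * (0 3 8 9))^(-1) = ((0 3 6 10 11 8 9))^(-1) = (0 9 8 11 10 6 3)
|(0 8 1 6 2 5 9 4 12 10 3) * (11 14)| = |(0 8 1 6 2 5 9 4 12 10 3)(11 14)| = 22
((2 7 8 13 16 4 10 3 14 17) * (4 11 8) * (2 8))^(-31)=(2 4 3 17 13 11 7 10 14 8 16)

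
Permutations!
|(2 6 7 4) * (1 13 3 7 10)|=8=|(1 13 3 7 4 2 6 10)|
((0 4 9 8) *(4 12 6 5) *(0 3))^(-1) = ((0 12 6 5 4 9 8 3))^(-1) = (0 3 8 9 4 5 6 12)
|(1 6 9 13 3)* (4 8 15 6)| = 8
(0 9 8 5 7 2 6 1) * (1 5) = [9, 0, 6, 3, 4, 7, 5, 2, 1, 8] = (0 9 8 1)(2 6 5 7)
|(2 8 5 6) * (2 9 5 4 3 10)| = 15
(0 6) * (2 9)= (0 6)(2 9)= [6, 1, 9, 3, 4, 5, 0, 7, 8, 2]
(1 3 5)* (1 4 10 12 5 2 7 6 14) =(1 3 2 7 6 14)(4 10 12 5) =[0, 3, 7, 2, 10, 4, 14, 6, 8, 9, 12, 11, 5, 13, 1]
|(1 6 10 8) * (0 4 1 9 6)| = 12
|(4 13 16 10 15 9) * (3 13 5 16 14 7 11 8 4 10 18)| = |(3 13 14 7 11 8 4 5 16 18)(9 10 15)| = 30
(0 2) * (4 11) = (0 2)(4 11) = [2, 1, 0, 3, 11, 5, 6, 7, 8, 9, 10, 4]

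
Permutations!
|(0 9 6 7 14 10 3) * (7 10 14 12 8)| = |(14)(0 9 6 10 3)(7 12 8)| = 15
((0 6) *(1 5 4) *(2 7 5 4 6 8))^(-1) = ((0 8 2 7 5 6)(1 4))^(-1) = (0 6 5 7 2 8)(1 4)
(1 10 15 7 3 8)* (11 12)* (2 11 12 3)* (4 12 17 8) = (1 10 15 7 2 11 3 4 12 17 8) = [0, 10, 11, 4, 12, 5, 6, 2, 1, 9, 15, 3, 17, 13, 14, 7, 16, 8]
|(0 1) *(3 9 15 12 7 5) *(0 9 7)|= 15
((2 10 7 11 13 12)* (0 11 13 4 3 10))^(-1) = (0 2 12 13 7 10 3 4 11)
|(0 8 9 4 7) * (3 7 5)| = 7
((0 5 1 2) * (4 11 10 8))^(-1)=((0 5 1 2)(4 11 10 8))^(-1)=(0 2 1 5)(4 8 10 11)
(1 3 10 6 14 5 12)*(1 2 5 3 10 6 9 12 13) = (1 10 9 12 2 5 13)(3 6 14) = [0, 10, 5, 6, 4, 13, 14, 7, 8, 12, 9, 11, 2, 1, 3]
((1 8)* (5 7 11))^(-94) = (5 11 7)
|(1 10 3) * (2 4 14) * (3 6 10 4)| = |(1 4 14 2 3)(6 10)| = 10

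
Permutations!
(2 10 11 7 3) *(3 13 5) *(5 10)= [0, 1, 5, 2, 4, 3, 6, 13, 8, 9, 11, 7, 12, 10]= (2 5 3)(7 13 10 11)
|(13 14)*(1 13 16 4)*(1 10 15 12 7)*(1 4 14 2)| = |(1 13 2)(4 10 15 12 7)(14 16)| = 30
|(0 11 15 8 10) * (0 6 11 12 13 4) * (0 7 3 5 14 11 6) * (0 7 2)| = |(0 12 13 4 2)(3 5 14 11 15 8 10 7)| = 40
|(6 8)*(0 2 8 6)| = |(0 2 8)| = 3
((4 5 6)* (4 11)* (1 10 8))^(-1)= (1 8 10)(4 11 6 5)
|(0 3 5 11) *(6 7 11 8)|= |(0 3 5 8 6 7 11)|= 7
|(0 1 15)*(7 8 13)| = 3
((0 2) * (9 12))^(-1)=((0 2)(9 12))^(-1)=(0 2)(9 12)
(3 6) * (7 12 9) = [0, 1, 2, 6, 4, 5, 3, 12, 8, 7, 10, 11, 9] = (3 6)(7 12 9)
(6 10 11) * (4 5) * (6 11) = (11)(4 5)(6 10) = [0, 1, 2, 3, 5, 4, 10, 7, 8, 9, 6, 11]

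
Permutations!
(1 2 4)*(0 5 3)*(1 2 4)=(0 5 3)(1 4 2)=[5, 4, 1, 0, 2, 3]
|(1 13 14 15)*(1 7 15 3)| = |(1 13 14 3)(7 15)| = 4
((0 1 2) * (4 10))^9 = ((0 1 2)(4 10))^9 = (4 10)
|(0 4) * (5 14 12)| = 6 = |(0 4)(5 14 12)|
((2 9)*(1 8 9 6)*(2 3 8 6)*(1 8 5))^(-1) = ((1 6 8 9 3 5))^(-1) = (1 5 3 9 8 6)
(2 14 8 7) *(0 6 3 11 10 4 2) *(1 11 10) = (0 6 3 10 4 2 14 8 7)(1 11) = [6, 11, 14, 10, 2, 5, 3, 0, 7, 9, 4, 1, 12, 13, 8]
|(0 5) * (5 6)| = |(0 6 5)| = 3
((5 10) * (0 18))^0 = (18)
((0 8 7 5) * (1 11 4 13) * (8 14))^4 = (0 5 7 8 14)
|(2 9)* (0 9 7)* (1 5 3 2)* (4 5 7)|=4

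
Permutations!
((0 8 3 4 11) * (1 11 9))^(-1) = (0 11 1 9 4 3 8)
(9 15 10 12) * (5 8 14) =(5 8 14)(9 15 10 12) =[0, 1, 2, 3, 4, 8, 6, 7, 14, 15, 12, 11, 9, 13, 5, 10]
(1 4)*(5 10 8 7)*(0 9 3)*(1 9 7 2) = (0 7 5 10 8 2 1 4 9 3) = [7, 4, 1, 0, 9, 10, 6, 5, 2, 3, 8]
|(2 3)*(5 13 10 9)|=4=|(2 3)(5 13 10 9)|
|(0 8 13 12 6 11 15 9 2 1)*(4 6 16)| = |(0 8 13 12 16 4 6 11 15 9 2 1)| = 12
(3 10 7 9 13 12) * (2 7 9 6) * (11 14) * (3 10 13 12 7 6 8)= (2 6)(3 13 7 8)(9 12 10)(11 14)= [0, 1, 6, 13, 4, 5, 2, 8, 3, 12, 9, 14, 10, 7, 11]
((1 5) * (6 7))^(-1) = ((1 5)(6 7))^(-1) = (1 5)(6 7)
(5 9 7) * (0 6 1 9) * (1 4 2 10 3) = (0 6 4 2 10 3 1 9 7 5) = [6, 9, 10, 1, 2, 0, 4, 5, 8, 7, 3]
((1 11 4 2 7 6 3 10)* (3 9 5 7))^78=((1 11 4 2 3 10)(5 7 6 9))^78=(11)(5 6)(7 9)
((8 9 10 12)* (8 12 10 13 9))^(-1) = ((9 13))^(-1) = (9 13)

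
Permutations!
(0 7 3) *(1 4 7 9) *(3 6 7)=(0 9 1 4 3)(6 7)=[9, 4, 2, 0, 3, 5, 7, 6, 8, 1]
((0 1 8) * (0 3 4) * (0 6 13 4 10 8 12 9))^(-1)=(0 9 12 1)(3 8 10)(4 13 6)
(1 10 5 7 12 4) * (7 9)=(1 10 5 9 7 12 4)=[0, 10, 2, 3, 1, 9, 6, 12, 8, 7, 5, 11, 4]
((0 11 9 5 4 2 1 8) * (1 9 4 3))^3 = (0 2 3)(1 11 9)(4 5 8)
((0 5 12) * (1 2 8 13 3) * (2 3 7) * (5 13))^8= (0 13 7 2 8 5 12)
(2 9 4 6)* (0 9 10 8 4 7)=(0 9 7)(2 10 8 4 6)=[9, 1, 10, 3, 6, 5, 2, 0, 4, 7, 8]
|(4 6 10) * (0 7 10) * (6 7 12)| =|(0 12 6)(4 7 10)| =3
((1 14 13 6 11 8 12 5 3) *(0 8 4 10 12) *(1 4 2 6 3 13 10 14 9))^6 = (3 13 5 12 10 14 4)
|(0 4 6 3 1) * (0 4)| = |(1 4 6 3)| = 4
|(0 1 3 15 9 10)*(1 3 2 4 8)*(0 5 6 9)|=12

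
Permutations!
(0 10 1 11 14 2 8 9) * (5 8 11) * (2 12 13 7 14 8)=(0 10 1 5 2 11 8 9)(7 14 12 13)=[10, 5, 11, 3, 4, 2, 6, 14, 9, 0, 1, 8, 13, 7, 12]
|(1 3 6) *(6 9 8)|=5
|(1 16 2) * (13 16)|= 4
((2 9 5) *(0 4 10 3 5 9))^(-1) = ((0 4 10 3 5 2))^(-1) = (0 2 5 3 10 4)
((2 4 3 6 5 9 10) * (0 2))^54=(0 9 6 4)(2 10 5 3)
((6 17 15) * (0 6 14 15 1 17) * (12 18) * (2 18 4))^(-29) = ((0 6)(1 17)(2 18 12 4)(14 15))^(-29) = (0 6)(1 17)(2 4 12 18)(14 15)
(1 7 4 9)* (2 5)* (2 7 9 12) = [0, 9, 5, 3, 12, 7, 6, 4, 8, 1, 10, 11, 2] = (1 9)(2 5 7 4 12)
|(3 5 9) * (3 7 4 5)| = |(4 5 9 7)| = 4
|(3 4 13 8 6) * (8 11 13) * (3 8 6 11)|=|(3 4 6 8 11 13)|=6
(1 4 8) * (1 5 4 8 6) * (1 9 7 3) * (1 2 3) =(1 8 5 4 6 9 7)(2 3) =[0, 8, 3, 2, 6, 4, 9, 1, 5, 7]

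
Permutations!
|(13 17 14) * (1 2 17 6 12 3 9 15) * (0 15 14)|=30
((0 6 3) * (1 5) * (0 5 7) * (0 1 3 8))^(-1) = (0 8 6)(1 7)(3 5)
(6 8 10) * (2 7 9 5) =(2 7 9 5)(6 8 10) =[0, 1, 7, 3, 4, 2, 8, 9, 10, 5, 6]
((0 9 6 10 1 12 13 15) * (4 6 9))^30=((0 4 6 10 1 12 13 15))^30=(0 13 1 6)(4 15 12 10)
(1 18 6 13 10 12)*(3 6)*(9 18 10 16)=(1 10 12)(3 6 13 16 9 18)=[0, 10, 2, 6, 4, 5, 13, 7, 8, 18, 12, 11, 1, 16, 14, 15, 9, 17, 3]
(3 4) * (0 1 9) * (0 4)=[1, 9, 2, 0, 3, 5, 6, 7, 8, 4]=(0 1 9 4 3)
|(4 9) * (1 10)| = 2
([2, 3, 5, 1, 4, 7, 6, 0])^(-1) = [7, 3, 0, 1, 4, 2, 6, 5]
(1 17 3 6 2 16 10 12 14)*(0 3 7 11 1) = (0 3 6 2 16 10 12 14)(1 17 7 11) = [3, 17, 16, 6, 4, 5, 2, 11, 8, 9, 12, 1, 14, 13, 0, 15, 10, 7]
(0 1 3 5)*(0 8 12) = (0 1 3 5 8 12) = [1, 3, 2, 5, 4, 8, 6, 7, 12, 9, 10, 11, 0]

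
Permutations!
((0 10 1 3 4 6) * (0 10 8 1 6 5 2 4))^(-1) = (0 3 1 8)(2 5 4)(6 10) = ((0 8 1 3)(2 4 5)(6 10))^(-1)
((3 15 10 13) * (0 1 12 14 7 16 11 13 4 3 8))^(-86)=(0 7 8 14 13 12 11 1 16)(3 10)(4 15)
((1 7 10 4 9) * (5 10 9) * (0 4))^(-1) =(0 10 5 4)(1 9 7)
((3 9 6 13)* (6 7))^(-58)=((3 9 7 6 13))^(-58)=(3 7 13 9 6)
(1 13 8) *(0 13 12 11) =(0 13 8 1 12 11) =[13, 12, 2, 3, 4, 5, 6, 7, 1, 9, 10, 0, 11, 8]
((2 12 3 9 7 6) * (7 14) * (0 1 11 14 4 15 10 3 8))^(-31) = (0 6 1 2 11 12 14 8 7)(3 10 15 4 9)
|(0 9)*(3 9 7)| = 4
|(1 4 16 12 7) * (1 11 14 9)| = 8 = |(1 4 16 12 7 11 14 9)|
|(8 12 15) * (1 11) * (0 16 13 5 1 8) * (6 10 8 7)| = 12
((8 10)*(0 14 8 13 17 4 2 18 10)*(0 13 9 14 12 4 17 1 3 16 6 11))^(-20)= (0 1 10)(2 6 8)(3 9 12)(4 16 14)(11 13 18)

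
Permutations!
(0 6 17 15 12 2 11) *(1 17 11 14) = (0 6 11)(1 17 15 12 2 14) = [6, 17, 14, 3, 4, 5, 11, 7, 8, 9, 10, 0, 2, 13, 1, 12, 16, 15]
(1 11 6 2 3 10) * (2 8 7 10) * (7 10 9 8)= (1 11 6 7 9 8 10)(2 3)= [0, 11, 3, 2, 4, 5, 7, 9, 10, 8, 1, 6]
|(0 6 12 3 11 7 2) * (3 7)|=10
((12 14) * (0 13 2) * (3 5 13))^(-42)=(14)(0 13 3 2 5)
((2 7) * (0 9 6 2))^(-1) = (0 7 2 6 9)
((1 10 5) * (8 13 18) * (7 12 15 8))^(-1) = ((1 10 5)(7 12 15 8 13 18))^(-1) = (1 5 10)(7 18 13 8 15 12)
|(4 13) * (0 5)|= |(0 5)(4 13)|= 2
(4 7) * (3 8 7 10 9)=[0, 1, 2, 8, 10, 5, 6, 4, 7, 3, 9]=(3 8 7 4 10 9)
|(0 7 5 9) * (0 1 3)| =6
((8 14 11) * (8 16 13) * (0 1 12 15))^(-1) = (0 15 12 1)(8 13 16 11 14)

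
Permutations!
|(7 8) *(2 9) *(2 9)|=2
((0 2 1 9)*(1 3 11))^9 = ((0 2 3 11 1 9))^9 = (0 11)(1 2)(3 9)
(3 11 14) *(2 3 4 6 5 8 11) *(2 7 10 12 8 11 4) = [0, 1, 3, 7, 6, 11, 5, 10, 4, 9, 12, 14, 8, 13, 2] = (2 3 7 10 12 8 4 6 5 11 14)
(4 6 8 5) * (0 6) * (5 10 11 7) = [6, 1, 2, 3, 0, 4, 8, 5, 10, 9, 11, 7] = (0 6 8 10 11 7 5 4)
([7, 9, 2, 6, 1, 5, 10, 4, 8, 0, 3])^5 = (3 10 6)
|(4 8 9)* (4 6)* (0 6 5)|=|(0 6 4 8 9 5)|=6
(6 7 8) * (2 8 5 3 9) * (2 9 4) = (9)(2 8 6 7 5 3 4) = [0, 1, 8, 4, 2, 3, 7, 5, 6, 9]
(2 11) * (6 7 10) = (2 11)(6 7 10) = [0, 1, 11, 3, 4, 5, 7, 10, 8, 9, 6, 2]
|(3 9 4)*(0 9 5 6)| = 6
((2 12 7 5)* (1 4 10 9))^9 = (1 4 10 9)(2 12 7 5)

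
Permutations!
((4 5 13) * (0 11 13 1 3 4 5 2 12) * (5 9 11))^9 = ((0 5 1 3 4 2 12)(9 11 13))^9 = (13)(0 1 4 12 5 3 2)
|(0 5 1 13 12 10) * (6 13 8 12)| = 6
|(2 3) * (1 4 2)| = 4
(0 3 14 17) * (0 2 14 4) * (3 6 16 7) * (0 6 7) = [7, 1, 14, 4, 6, 5, 16, 3, 8, 9, 10, 11, 12, 13, 17, 15, 0, 2] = (0 7 3 4 6 16)(2 14 17)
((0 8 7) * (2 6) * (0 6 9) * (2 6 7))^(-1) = ((0 8 2 9))^(-1) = (0 9 2 8)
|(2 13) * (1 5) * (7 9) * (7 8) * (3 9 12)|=|(1 5)(2 13)(3 9 8 7 12)|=10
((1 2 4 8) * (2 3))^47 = ((1 3 2 4 8))^47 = (1 2 8 3 4)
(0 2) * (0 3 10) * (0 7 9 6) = [2, 1, 3, 10, 4, 5, 0, 9, 8, 6, 7] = (0 2 3 10 7 9 6)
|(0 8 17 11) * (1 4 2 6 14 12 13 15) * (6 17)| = 12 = |(0 8 6 14 12 13 15 1 4 2 17 11)|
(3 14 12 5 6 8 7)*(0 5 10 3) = (0 5 6 8 7)(3 14 12 10) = [5, 1, 2, 14, 4, 6, 8, 0, 7, 9, 3, 11, 10, 13, 12]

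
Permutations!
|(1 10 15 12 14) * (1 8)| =6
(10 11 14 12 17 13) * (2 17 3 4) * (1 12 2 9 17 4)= (1 12 3)(2 4 9 17 13 10 11 14)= [0, 12, 4, 1, 9, 5, 6, 7, 8, 17, 11, 14, 3, 10, 2, 15, 16, 13]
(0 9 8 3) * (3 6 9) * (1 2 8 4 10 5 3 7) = [7, 2, 8, 0, 10, 3, 9, 1, 6, 4, 5] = (0 7 1 2 8 6 9 4 10 5 3)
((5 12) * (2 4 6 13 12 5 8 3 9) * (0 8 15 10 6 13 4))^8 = (0 9 8 2 3)(4 12 10)(6 13 15)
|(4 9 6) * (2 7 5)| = 3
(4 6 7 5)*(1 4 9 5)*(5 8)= (1 4 6 7)(5 9 8)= [0, 4, 2, 3, 6, 9, 7, 1, 5, 8]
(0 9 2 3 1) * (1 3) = (0 9 2 1) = [9, 0, 1, 3, 4, 5, 6, 7, 8, 2]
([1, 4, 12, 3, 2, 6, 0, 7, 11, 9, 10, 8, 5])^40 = (0 5 2 1 6 12 4)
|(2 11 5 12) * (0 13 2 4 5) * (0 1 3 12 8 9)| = 11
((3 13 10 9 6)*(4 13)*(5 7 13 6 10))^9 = (13)(9 10)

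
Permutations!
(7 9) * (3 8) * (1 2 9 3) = (1 2 9 7 3 8) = [0, 2, 9, 8, 4, 5, 6, 3, 1, 7]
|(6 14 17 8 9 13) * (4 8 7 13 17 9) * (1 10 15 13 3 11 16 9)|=|(1 10 15 13 6 14)(3 11 16 9 17 7)(4 8)|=6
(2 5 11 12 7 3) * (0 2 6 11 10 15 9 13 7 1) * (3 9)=[2, 0, 5, 6, 4, 10, 11, 9, 8, 13, 15, 12, 1, 7, 14, 3]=(0 2 5 10 15 3 6 11 12 1)(7 9 13)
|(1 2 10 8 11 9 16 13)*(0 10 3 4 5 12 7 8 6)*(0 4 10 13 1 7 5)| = 26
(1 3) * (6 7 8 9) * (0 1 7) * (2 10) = (0 1 3 7 8 9 6)(2 10) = [1, 3, 10, 7, 4, 5, 0, 8, 9, 6, 2]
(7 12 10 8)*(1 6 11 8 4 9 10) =(1 6 11 8 7 12)(4 9 10) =[0, 6, 2, 3, 9, 5, 11, 12, 7, 10, 4, 8, 1]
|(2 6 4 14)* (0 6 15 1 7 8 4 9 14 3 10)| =12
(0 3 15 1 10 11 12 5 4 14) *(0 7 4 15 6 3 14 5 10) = (0 14 7 4 5 15 1)(3 6)(10 11 12) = [14, 0, 2, 6, 5, 15, 3, 4, 8, 9, 11, 12, 10, 13, 7, 1]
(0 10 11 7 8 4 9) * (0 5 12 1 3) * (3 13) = [10, 13, 2, 0, 9, 12, 6, 8, 4, 5, 11, 7, 1, 3] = (0 10 11 7 8 4 9 5 12 1 13 3)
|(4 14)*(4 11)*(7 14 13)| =5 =|(4 13 7 14 11)|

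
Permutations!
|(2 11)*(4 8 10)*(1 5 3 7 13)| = 30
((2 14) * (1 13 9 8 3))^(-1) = (1 3 8 9 13)(2 14)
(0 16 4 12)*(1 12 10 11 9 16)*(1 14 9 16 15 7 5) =(0 14 9 15 7 5 1 12)(4 10 11 16) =[14, 12, 2, 3, 10, 1, 6, 5, 8, 15, 11, 16, 0, 13, 9, 7, 4]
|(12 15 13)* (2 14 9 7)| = |(2 14 9 7)(12 15 13)| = 12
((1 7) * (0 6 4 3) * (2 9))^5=((0 6 4 3)(1 7)(2 9))^5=(0 6 4 3)(1 7)(2 9)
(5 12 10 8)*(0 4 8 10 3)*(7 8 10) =(0 4 10 7 8 5 12 3) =[4, 1, 2, 0, 10, 12, 6, 8, 5, 9, 7, 11, 3]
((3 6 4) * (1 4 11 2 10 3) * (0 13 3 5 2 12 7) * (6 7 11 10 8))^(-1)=((0 13 3 7)(1 4)(2 8 6 10 5)(11 12))^(-1)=(0 7 3 13)(1 4)(2 5 10 6 8)(11 12)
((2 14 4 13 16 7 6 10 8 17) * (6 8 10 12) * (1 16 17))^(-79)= (1 16 7 8)(2 14 4 13 17)(6 12)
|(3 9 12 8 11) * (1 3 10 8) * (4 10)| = |(1 3 9 12)(4 10 8 11)| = 4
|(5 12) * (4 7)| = |(4 7)(5 12)| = 2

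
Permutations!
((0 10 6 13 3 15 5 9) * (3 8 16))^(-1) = (0 9 5 15 3 16 8 13 6 10)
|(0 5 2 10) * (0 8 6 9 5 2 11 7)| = 9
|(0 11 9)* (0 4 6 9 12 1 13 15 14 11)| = 6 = |(1 13 15 14 11 12)(4 6 9)|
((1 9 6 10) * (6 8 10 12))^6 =(12)(1 8)(9 10)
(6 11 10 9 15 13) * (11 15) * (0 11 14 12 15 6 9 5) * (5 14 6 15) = [11, 1, 2, 3, 4, 0, 15, 7, 8, 6, 14, 10, 5, 9, 12, 13] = (0 11 10 14 12 5)(6 15 13 9)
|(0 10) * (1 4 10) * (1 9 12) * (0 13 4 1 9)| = |(4 10 13)(9 12)| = 6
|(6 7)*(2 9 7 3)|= |(2 9 7 6 3)|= 5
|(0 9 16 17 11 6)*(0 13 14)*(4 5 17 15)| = |(0 9 16 15 4 5 17 11 6 13 14)| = 11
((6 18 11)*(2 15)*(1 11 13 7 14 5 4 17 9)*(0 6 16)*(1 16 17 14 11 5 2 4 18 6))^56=((0 1 5 18 13 7 11 17 9 16)(2 15 4 14))^56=(0 11 5 9 13)(1 17 18 16 7)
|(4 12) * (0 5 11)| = |(0 5 11)(4 12)| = 6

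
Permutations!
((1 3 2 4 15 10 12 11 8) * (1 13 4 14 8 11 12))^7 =((1 3 2 14 8 13 4 15 10))^7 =(1 15 13 14 3 10 4 8 2)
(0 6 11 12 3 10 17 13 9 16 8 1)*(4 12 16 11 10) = (0 6 10 17 13 9 11 16 8 1)(3 4 12) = [6, 0, 2, 4, 12, 5, 10, 7, 1, 11, 17, 16, 3, 9, 14, 15, 8, 13]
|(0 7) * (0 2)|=3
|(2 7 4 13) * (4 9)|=5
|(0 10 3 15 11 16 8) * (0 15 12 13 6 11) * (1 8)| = 11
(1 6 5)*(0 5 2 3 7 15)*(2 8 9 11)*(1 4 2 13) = [5, 6, 3, 7, 2, 4, 8, 15, 9, 11, 10, 13, 12, 1, 14, 0] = (0 5 4 2 3 7 15)(1 6 8 9 11 13)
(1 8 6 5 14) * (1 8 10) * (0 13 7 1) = [13, 10, 2, 3, 4, 14, 5, 1, 6, 9, 0, 11, 12, 7, 8] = (0 13 7 1 10)(5 14 8 6)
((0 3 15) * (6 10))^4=(0 3 15)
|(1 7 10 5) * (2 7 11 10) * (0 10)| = 10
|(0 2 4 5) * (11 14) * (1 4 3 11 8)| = 9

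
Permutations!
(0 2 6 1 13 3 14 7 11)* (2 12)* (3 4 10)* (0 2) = (0 12)(1 13 4 10 3 14 7 11 2 6) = [12, 13, 6, 14, 10, 5, 1, 11, 8, 9, 3, 2, 0, 4, 7]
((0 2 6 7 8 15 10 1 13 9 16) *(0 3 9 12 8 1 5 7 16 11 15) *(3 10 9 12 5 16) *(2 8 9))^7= ((0 8)(1 13 5 7)(2 6 3 12 9 11 15)(10 16))^7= (0 8)(1 7 5 13)(10 16)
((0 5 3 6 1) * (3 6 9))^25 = (0 5 6 1)(3 9)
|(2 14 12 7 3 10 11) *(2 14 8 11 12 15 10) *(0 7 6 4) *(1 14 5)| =14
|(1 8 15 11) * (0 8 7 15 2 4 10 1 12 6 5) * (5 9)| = 13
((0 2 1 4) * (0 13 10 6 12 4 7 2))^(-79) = (1 2 7)(4 13 10 6 12)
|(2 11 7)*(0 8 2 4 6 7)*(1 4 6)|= |(0 8 2 11)(1 4)(6 7)|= 4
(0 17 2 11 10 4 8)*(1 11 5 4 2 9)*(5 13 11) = (0 17 9 1 5 4 8)(2 13 11 10) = [17, 5, 13, 3, 8, 4, 6, 7, 0, 1, 2, 10, 12, 11, 14, 15, 16, 9]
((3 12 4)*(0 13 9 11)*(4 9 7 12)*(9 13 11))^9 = ((0 11)(3 4)(7 12 13))^9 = (13)(0 11)(3 4)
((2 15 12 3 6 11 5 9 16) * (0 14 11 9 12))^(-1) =((0 14 11 5 12 3 6 9 16 2 15))^(-1) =(0 15 2 16 9 6 3 12 5 11 14)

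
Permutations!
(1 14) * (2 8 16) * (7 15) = (1 14)(2 8 16)(7 15) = [0, 14, 8, 3, 4, 5, 6, 15, 16, 9, 10, 11, 12, 13, 1, 7, 2]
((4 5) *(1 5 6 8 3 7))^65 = ((1 5 4 6 8 3 7))^65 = (1 4 8 7 5 6 3)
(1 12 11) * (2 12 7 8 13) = (1 7 8 13 2 12 11) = [0, 7, 12, 3, 4, 5, 6, 8, 13, 9, 10, 1, 11, 2]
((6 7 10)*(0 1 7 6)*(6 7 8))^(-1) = (0 10 7 6 8 1)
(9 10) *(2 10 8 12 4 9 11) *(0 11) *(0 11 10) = (0 10 11 2)(4 9 8 12) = [10, 1, 0, 3, 9, 5, 6, 7, 12, 8, 11, 2, 4]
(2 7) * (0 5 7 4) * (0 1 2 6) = (0 5 7 6)(1 2 4) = [5, 2, 4, 3, 1, 7, 0, 6]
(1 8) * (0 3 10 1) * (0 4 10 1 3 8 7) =(0 8 4 10 3 1 7) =[8, 7, 2, 1, 10, 5, 6, 0, 4, 9, 3]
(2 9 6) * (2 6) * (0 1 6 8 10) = [1, 6, 9, 3, 4, 5, 8, 7, 10, 2, 0] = (0 1 6 8 10)(2 9)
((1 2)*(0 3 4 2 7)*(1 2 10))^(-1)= (0 7 1 10 4 3)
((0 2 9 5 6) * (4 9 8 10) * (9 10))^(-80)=((0 2 8 9 5 6)(4 10))^(-80)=(10)(0 5 8)(2 6 9)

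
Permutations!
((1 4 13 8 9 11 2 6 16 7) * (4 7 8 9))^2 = (2 16 4 9)(6 8 13 11)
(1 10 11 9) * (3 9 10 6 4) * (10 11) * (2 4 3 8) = (11)(1 6 3 9)(2 4 8) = [0, 6, 4, 9, 8, 5, 3, 7, 2, 1, 10, 11]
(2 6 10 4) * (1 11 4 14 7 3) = (1 11 4 2 6 10 14 7 3) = [0, 11, 6, 1, 2, 5, 10, 3, 8, 9, 14, 4, 12, 13, 7]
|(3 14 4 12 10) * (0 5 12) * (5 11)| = 8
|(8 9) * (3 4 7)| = 6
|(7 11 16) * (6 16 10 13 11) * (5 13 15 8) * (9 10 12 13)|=|(5 9 10 15 8)(6 16 7)(11 12 13)|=15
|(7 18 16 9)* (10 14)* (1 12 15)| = |(1 12 15)(7 18 16 9)(10 14)| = 12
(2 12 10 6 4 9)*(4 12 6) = (2 6 12 10 4 9) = [0, 1, 6, 3, 9, 5, 12, 7, 8, 2, 4, 11, 10]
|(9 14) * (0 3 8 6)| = |(0 3 8 6)(9 14)| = 4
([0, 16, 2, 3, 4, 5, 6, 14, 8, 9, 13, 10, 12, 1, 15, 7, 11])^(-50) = (16)(7 14 15)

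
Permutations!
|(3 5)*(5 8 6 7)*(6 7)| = 4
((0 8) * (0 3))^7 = (0 8 3)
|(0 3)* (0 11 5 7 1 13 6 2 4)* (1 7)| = |(0 3 11 5 1 13 6 2 4)| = 9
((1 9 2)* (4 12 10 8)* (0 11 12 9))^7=(0 2 4 10 11 1 9 8 12)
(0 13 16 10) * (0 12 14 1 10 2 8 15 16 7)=[13, 10, 8, 3, 4, 5, 6, 0, 15, 9, 12, 11, 14, 7, 1, 16, 2]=(0 13 7)(1 10 12 14)(2 8 15 16)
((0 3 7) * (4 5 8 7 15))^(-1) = (0 7 8 5 4 15 3)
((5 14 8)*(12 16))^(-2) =(16)(5 14 8)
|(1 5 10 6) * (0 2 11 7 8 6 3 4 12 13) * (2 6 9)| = 45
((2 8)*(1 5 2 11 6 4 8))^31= (1 5 2)(4 6 11 8)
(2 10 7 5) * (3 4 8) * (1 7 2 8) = (1 7 5 8 3 4)(2 10) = [0, 7, 10, 4, 1, 8, 6, 5, 3, 9, 2]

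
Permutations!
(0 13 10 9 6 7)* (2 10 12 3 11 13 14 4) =(0 14 4 2 10 9 6 7)(3 11 13 12) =[14, 1, 10, 11, 2, 5, 7, 0, 8, 6, 9, 13, 3, 12, 4]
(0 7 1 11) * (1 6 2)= (0 7 6 2 1 11)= [7, 11, 1, 3, 4, 5, 2, 6, 8, 9, 10, 0]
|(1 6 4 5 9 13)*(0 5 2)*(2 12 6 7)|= 21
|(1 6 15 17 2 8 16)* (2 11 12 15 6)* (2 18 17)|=9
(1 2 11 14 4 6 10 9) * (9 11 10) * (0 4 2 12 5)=(0 4 6 9 1 12 5)(2 10 11 14)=[4, 12, 10, 3, 6, 0, 9, 7, 8, 1, 11, 14, 5, 13, 2]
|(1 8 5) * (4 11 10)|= 3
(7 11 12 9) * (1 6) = (1 6)(7 11 12 9) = [0, 6, 2, 3, 4, 5, 1, 11, 8, 7, 10, 12, 9]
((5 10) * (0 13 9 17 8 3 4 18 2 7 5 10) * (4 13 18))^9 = (0 5 7 2 18)(3 8 17 9 13)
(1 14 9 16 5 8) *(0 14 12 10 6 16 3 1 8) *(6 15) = (0 14 9 3 1 12 10 15 6 16 5) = [14, 12, 2, 1, 4, 0, 16, 7, 8, 3, 15, 11, 10, 13, 9, 6, 5]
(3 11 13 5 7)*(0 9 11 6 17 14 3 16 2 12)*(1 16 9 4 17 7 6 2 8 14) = (0 4 17 1 16 8 14 3 2 12)(5 6 7 9 11 13) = [4, 16, 12, 2, 17, 6, 7, 9, 14, 11, 10, 13, 0, 5, 3, 15, 8, 1]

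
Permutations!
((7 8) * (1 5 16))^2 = ((1 5 16)(7 8))^2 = (1 16 5)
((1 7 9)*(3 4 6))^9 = ((1 7 9)(3 4 6))^9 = (9)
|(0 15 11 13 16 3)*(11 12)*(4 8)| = |(0 15 12 11 13 16 3)(4 8)| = 14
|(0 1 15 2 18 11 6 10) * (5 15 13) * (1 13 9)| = |(0 13 5 15 2 18 11 6 10)(1 9)| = 18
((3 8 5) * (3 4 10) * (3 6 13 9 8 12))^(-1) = ((3 12)(4 10 6 13 9 8 5))^(-1) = (3 12)(4 5 8 9 13 6 10)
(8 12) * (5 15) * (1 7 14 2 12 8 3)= (1 7 14 2 12 3)(5 15)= [0, 7, 12, 1, 4, 15, 6, 14, 8, 9, 10, 11, 3, 13, 2, 5]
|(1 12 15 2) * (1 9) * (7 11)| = |(1 12 15 2 9)(7 11)| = 10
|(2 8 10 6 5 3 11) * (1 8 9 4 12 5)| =28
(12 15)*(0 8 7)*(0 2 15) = (0 8 7 2 15 12) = [8, 1, 15, 3, 4, 5, 6, 2, 7, 9, 10, 11, 0, 13, 14, 12]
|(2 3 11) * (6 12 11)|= |(2 3 6 12 11)|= 5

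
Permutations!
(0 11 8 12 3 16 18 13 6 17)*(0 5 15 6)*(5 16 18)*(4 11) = (0 4 11 8 12 3 18 13)(5 15 6 17 16) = [4, 1, 2, 18, 11, 15, 17, 7, 12, 9, 10, 8, 3, 0, 14, 6, 5, 16, 13]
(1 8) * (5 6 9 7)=(1 8)(5 6 9 7)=[0, 8, 2, 3, 4, 6, 9, 5, 1, 7]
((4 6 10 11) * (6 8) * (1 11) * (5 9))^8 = (1 4 6)(8 10 11)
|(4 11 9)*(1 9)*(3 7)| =|(1 9 4 11)(3 7)| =4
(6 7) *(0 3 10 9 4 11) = (0 3 10 9 4 11)(6 7) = [3, 1, 2, 10, 11, 5, 7, 6, 8, 4, 9, 0]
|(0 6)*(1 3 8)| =|(0 6)(1 3 8)| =6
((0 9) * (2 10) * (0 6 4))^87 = ((0 9 6 4)(2 10))^87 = (0 4 6 9)(2 10)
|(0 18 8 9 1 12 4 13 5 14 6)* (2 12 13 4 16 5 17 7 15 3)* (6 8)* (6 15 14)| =63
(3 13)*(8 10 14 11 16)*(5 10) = (3 13)(5 10 14 11 16 8) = [0, 1, 2, 13, 4, 10, 6, 7, 5, 9, 14, 16, 12, 3, 11, 15, 8]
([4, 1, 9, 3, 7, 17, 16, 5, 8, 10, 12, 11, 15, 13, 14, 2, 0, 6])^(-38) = (0 17 4 6 7 16 5)(2 10 15 9 12)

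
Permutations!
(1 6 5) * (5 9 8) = (1 6 9 8 5) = [0, 6, 2, 3, 4, 1, 9, 7, 5, 8]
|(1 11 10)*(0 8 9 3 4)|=15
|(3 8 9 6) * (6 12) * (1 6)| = 6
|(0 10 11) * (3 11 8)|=5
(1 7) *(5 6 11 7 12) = (1 12 5 6 11 7) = [0, 12, 2, 3, 4, 6, 11, 1, 8, 9, 10, 7, 5]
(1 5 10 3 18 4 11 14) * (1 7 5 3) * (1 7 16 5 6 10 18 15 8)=(1 3 15 8)(4 11 14 16 5 18)(6 10 7)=[0, 3, 2, 15, 11, 18, 10, 6, 1, 9, 7, 14, 12, 13, 16, 8, 5, 17, 4]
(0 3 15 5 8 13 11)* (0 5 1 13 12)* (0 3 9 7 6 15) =(0 9 7 6 15 1 13 11 5 8 12 3) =[9, 13, 2, 0, 4, 8, 15, 6, 12, 7, 10, 5, 3, 11, 14, 1]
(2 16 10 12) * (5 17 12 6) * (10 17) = (2 16 17 12)(5 10 6) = [0, 1, 16, 3, 4, 10, 5, 7, 8, 9, 6, 11, 2, 13, 14, 15, 17, 12]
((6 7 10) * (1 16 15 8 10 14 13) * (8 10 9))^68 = (1 6)(7 16)(10 13)(14 15)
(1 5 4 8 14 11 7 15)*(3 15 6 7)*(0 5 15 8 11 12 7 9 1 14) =(0 5 4 11 3 8)(1 15 14 12 7 6 9) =[5, 15, 2, 8, 11, 4, 9, 6, 0, 1, 10, 3, 7, 13, 12, 14]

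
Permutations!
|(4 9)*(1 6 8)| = 6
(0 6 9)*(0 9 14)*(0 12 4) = (0 6 14 12 4) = [6, 1, 2, 3, 0, 5, 14, 7, 8, 9, 10, 11, 4, 13, 12]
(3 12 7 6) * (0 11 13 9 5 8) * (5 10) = (0 11 13 9 10 5 8)(3 12 7 6) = [11, 1, 2, 12, 4, 8, 3, 6, 0, 10, 5, 13, 7, 9]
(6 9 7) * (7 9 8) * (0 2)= (9)(0 2)(6 8 7)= [2, 1, 0, 3, 4, 5, 8, 6, 7, 9]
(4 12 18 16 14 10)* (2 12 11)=(2 12 18 16 14 10 4 11)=[0, 1, 12, 3, 11, 5, 6, 7, 8, 9, 4, 2, 18, 13, 10, 15, 14, 17, 16]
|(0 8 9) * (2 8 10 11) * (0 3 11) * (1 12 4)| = 30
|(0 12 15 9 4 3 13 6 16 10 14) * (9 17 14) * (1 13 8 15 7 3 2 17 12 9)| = |(0 9 4 2 17 14)(1 13 6 16 10)(3 8 15 12 7)| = 30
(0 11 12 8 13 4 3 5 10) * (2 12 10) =[11, 1, 12, 5, 3, 2, 6, 7, 13, 9, 0, 10, 8, 4] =(0 11 10)(2 12 8 13 4 3 5)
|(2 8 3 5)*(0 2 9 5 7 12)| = 6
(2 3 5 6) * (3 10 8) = (2 10 8 3 5 6) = [0, 1, 10, 5, 4, 6, 2, 7, 3, 9, 8]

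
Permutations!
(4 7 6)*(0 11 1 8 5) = [11, 8, 2, 3, 7, 0, 4, 6, 5, 9, 10, 1] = (0 11 1 8 5)(4 7 6)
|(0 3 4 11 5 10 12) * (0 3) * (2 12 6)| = 8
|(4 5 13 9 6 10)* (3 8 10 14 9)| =6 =|(3 8 10 4 5 13)(6 14 9)|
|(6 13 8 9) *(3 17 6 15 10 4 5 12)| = |(3 17 6 13 8 9 15 10 4 5 12)| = 11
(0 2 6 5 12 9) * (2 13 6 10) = [13, 1, 10, 3, 4, 12, 5, 7, 8, 0, 2, 11, 9, 6] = (0 13 6 5 12 9)(2 10)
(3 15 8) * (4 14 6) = (3 15 8)(4 14 6) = [0, 1, 2, 15, 14, 5, 4, 7, 3, 9, 10, 11, 12, 13, 6, 8]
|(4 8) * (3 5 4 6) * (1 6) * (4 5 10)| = 6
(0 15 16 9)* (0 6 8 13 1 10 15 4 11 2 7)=(0 4 11 2 7)(1 10 15 16 9 6 8 13)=[4, 10, 7, 3, 11, 5, 8, 0, 13, 6, 15, 2, 12, 1, 14, 16, 9]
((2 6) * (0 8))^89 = (0 8)(2 6) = ((0 8)(2 6))^89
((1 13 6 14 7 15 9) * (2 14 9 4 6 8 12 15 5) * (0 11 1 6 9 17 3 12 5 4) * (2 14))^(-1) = ((0 11 1 13 8 5 14 7 4 9 6 17 3 12 15))^(-1) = (0 15 12 3 17 6 9 4 7 14 5 8 13 1 11)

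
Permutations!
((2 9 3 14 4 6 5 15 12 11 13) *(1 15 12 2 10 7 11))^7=((1 15 2 9 3 14 4 6 5 12)(7 11 13 10))^7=(1 6 3 15 5 14 2 12 4 9)(7 10 13 11)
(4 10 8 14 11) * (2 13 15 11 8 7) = [0, 1, 13, 3, 10, 5, 6, 2, 14, 9, 7, 4, 12, 15, 8, 11] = (2 13 15 11 4 10 7)(8 14)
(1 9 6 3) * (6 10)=(1 9 10 6 3)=[0, 9, 2, 1, 4, 5, 3, 7, 8, 10, 6]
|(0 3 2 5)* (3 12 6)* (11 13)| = 6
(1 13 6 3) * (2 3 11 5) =(1 13 6 11 5 2 3) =[0, 13, 3, 1, 4, 2, 11, 7, 8, 9, 10, 5, 12, 6]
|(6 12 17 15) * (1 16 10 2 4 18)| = 12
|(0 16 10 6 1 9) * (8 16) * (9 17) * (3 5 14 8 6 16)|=20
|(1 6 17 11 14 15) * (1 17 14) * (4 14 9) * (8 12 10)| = 24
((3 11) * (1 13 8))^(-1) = (1 8 13)(3 11)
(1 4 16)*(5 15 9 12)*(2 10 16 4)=(1 2 10 16)(5 15 9 12)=[0, 2, 10, 3, 4, 15, 6, 7, 8, 12, 16, 11, 5, 13, 14, 9, 1]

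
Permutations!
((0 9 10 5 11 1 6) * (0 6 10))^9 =((0 9)(1 10 5 11))^9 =(0 9)(1 10 5 11)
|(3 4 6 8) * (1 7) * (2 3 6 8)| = 10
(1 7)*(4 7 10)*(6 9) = [0, 10, 2, 3, 7, 5, 9, 1, 8, 6, 4] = (1 10 4 7)(6 9)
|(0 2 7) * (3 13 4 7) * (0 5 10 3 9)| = |(0 2 9)(3 13 4 7 5 10)| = 6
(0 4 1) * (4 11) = (0 11 4 1) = [11, 0, 2, 3, 1, 5, 6, 7, 8, 9, 10, 4]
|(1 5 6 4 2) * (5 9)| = 6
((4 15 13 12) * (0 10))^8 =((0 10)(4 15 13 12))^8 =(15)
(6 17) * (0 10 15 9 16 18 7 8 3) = (0 10 15 9 16 18 7 8 3)(6 17) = [10, 1, 2, 0, 4, 5, 17, 8, 3, 16, 15, 11, 12, 13, 14, 9, 18, 6, 7]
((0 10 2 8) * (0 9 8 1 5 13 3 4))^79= (0 4 3 13 5 1 2 10)(8 9)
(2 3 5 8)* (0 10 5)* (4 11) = (0 10 5 8 2 3)(4 11) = [10, 1, 3, 0, 11, 8, 6, 7, 2, 9, 5, 4]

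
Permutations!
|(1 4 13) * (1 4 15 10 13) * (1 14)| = 6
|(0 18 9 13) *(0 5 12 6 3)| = 8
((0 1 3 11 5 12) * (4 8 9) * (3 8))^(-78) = (0 9 11)(1 4 5)(3 12 8)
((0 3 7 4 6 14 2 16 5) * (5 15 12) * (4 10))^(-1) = ((0 3 7 10 4 6 14 2 16 15 12 5))^(-1) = (0 5 12 15 16 2 14 6 4 10 7 3)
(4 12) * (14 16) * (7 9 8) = (4 12)(7 9 8)(14 16) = [0, 1, 2, 3, 12, 5, 6, 9, 7, 8, 10, 11, 4, 13, 16, 15, 14]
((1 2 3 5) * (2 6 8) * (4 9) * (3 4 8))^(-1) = ((1 6 3 5)(2 4 9 8))^(-1) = (1 5 3 6)(2 8 9 4)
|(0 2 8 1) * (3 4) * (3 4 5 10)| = |(0 2 8 1)(3 5 10)| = 12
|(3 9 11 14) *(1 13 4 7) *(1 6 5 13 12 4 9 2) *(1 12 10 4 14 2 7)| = 30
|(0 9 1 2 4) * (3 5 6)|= 15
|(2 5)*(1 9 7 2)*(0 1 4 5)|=|(0 1 9 7 2)(4 5)|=10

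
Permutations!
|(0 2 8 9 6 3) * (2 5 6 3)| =7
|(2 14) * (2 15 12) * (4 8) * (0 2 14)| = |(0 2)(4 8)(12 14 15)| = 6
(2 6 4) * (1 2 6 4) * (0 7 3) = [7, 2, 4, 0, 6, 5, 1, 3] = (0 7 3)(1 2 4 6)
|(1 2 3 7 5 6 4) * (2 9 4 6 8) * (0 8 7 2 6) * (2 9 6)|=8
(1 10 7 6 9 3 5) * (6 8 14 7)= (1 10 6 9 3 5)(7 8 14)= [0, 10, 2, 5, 4, 1, 9, 8, 14, 3, 6, 11, 12, 13, 7]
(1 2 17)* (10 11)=(1 2 17)(10 11)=[0, 2, 17, 3, 4, 5, 6, 7, 8, 9, 11, 10, 12, 13, 14, 15, 16, 1]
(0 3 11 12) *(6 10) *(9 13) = (0 3 11 12)(6 10)(9 13) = [3, 1, 2, 11, 4, 5, 10, 7, 8, 13, 6, 12, 0, 9]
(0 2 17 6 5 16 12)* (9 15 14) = (0 2 17 6 5 16 12)(9 15 14) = [2, 1, 17, 3, 4, 16, 5, 7, 8, 15, 10, 11, 0, 13, 9, 14, 12, 6]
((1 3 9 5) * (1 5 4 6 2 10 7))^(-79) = ((1 3 9 4 6 2 10 7))^(-79) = (1 3 9 4 6 2 10 7)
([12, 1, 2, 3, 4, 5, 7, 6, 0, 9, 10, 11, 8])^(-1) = [8, 1, 2, 3, 4, 5, 7, 6, 12, 9, 10, 11, 0]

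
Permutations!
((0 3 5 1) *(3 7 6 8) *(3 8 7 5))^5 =((8)(0 5 1)(6 7))^5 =(8)(0 1 5)(6 7)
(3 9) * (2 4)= (2 4)(3 9)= [0, 1, 4, 9, 2, 5, 6, 7, 8, 3]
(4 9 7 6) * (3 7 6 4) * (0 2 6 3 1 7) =(0 2 6 1 7 4 9 3) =[2, 7, 6, 0, 9, 5, 1, 4, 8, 3]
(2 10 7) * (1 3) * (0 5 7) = (0 5 7 2 10)(1 3) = [5, 3, 10, 1, 4, 7, 6, 2, 8, 9, 0]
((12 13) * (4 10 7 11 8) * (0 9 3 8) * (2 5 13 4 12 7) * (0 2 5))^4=(0 12 13)(2 8 5)(3 10 11)(4 7 9)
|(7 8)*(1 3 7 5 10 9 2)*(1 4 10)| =|(1 3 7 8 5)(2 4 10 9)| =20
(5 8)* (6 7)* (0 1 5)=(0 1 5 8)(6 7)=[1, 5, 2, 3, 4, 8, 7, 6, 0]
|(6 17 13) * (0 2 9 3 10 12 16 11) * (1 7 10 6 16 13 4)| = |(0 2 9 3 6 17 4 1 7 10 12 13 16 11)| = 14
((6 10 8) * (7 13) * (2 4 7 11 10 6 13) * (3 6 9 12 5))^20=(13)(2 7 4)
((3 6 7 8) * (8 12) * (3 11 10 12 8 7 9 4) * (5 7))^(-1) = ((3 6 9 4)(5 7 8 11 10 12))^(-1) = (3 4 9 6)(5 12 10 11 8 7)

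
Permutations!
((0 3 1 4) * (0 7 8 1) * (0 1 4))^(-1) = ((0 3 1)(4 7 8))^(-1) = (0 1 3)(4 8 7)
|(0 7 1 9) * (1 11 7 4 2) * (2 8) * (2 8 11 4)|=|(0 2 1 9)(4 11 7)|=12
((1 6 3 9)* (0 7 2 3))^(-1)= (0 6 1 9 3 2 7)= ((0 7 2 3 9 1 6))^(-1)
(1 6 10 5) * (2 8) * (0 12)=[12, 6, 8, 3, 4, 1, 10, 7, 2, 9, 5, 11, 0]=(0 12)(1 6 10 5)(2 8)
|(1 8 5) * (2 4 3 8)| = 6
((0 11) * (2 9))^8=((0 11)(2 9))^8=(11)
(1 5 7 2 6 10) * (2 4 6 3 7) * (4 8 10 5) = (1 4 6 5 2 3 7 8 10) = [0, 4, 3, 7, 6, 2, 5, 8, 10, 9, 1]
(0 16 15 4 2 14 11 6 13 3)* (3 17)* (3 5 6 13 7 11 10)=(0 16 15 4 2 14 10 3)(5 6 7 11 13 17)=[16, 1, 14, 0, 2, 6, 7, 11, 8, 9, 3, 13, 12, 17, 10, 4, 15, 5]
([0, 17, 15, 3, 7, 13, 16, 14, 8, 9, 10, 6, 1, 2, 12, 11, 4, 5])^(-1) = (1 12 14 7 4 16 6 11 15 2 13 5 17)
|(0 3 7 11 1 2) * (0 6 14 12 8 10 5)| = 12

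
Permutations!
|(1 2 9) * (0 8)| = 6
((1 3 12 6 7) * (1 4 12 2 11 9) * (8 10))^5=(4 12 6 7)(8 10)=((1 3 2 11 9)(4 12 6 7)(8 10))^5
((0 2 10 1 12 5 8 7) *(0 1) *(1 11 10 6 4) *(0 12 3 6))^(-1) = (0 2)(1 4 6 3)(5 12 10 11 7 8)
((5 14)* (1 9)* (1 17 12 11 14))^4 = (1 11 9 14 17 5 12)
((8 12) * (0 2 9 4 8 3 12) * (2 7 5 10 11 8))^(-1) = ((0 7 5 10 11 8)(2 9 4)(3 12))^(-1) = (0 8 11 10 5 7)(2 4 9)(3 12)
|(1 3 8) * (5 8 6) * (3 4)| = 6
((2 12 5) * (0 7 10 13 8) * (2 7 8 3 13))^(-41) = ((0 8)(2 12 5 7 10)(3 13))^(-41) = (0 8)(2 10 7 5 12)(3 13)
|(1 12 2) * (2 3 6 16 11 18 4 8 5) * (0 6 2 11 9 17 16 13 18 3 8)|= 105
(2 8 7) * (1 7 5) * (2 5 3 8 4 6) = (1 7 5)(2 4 6)(3 8) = [0, 7, 4, 8, 6, 1, 2, 5, 3]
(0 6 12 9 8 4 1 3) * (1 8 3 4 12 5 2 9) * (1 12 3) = (12)(0 6 5 2 9 1 4 8 3) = [6, 4, 9, 0, 8, 2, 5, 7, 3, 1, 10, 11, 12]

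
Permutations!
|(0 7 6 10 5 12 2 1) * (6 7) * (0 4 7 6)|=8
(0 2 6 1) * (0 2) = (1 2 6) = [0, 2, 6, 3, 4, 5, 1]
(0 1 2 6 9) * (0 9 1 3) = (9)(0 3)(1 2 6) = [3, 2, 6, 0, 4, 5, 1, 7, 8, 9]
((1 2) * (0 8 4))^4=(0 8 4)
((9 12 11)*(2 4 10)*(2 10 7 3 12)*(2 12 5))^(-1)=(2 5 3 7 4)(9 11 12)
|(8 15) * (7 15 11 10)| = |(7 15 8 11 10)| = 5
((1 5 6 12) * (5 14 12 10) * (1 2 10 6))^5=((1 14 12 2 10 5))^5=(1 5 10 2 12 14)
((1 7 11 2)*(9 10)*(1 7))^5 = (2 11 7)(9 10)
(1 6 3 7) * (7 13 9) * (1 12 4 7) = (1 6 3 13 9)(4 7 12) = [0, 6, 2, 13, 7, 5, 3, 12, 8, 1, 10, 11, 4, 9]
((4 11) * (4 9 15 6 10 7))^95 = (4 6 11 10 9 7 15)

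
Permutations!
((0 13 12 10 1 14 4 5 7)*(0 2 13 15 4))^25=(0 5 13 1 15 7 12 14 4 2 10)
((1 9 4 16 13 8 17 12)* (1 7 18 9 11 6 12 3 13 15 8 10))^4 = (1 7 16 3 11 18 15 13 6 9 8 10 12 4 17)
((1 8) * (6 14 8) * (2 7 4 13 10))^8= ((1 6 14 8)(2 7 4 13 10))^8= (14)(2 13 7 10 4)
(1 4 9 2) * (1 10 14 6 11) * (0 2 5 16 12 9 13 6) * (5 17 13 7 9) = (0 2 10 14)(1 4 7 9 17 13 6 11)(5 16 12) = [2, 4, 10, 3, 7, 16, 11, 9, 8, 17, 14, 1, 5, 6, 0, 15, 12, 13]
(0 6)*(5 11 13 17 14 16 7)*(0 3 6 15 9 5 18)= [15, 1, 2, 6, 4, 11, 3, 18, 8, 5, 10, 13, 12, 17, 16, 9, 7, 14, 0]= (0 15 9 5 11 13 17 14 16 7 18)(3 6)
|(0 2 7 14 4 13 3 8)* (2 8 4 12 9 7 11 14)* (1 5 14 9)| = |(0 8)(1 5 14 12)(2 11 9 7)(3 4 13)| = 12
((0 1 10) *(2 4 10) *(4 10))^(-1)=((0 1 2 10))^(-1)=(0 10 2 1)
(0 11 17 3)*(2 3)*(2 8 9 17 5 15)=(0 11 5 15 2 3)(8 9 17)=[11, 1, 3, 0, 4, 15, 6, 7, 9, 17, 10, 5, 12, 13, 14, 2, 16, 8]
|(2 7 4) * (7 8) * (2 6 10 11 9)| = 8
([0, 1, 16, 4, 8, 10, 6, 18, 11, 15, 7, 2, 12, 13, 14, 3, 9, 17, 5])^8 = (18)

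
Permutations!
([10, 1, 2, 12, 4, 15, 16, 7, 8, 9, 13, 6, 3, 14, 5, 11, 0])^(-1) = (0 16 6 11 15 5 14 13 10)(3 12)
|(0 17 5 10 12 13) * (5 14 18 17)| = 15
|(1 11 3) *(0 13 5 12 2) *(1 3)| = 10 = |(0 13 5 12 2)(1 11)|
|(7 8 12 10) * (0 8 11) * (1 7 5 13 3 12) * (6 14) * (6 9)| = 15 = |(0 8 1 7 11)(3 12 10 5 13)(6 14 9)|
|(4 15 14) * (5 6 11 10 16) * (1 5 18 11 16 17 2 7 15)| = 13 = |(1 5 6 16 18 11 10 17 2 7 15 14 4)|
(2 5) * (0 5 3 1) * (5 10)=(0 10 5 2 3 1)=[10, 0, 3, 1, 4, 2, 6, 7, 8, 9, 5]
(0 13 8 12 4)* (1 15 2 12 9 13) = (0 1 15 2 12 4)(8 9 13) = [1, 15, 12, 3, 0, 5, 6, 7, 9, 13, 10, 11, 4, 8, 14, 2]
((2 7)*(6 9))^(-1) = (2 7)(6 9)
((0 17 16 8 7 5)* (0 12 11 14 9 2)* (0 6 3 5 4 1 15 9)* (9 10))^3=(0 8 1 9 3 11 17 7 15 2 5 14 16 4 10 6 12)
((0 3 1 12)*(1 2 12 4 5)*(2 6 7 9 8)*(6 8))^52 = ((0 3 8 2 12)(1 4 5)(6 7 9))^52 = (0 8 12 3 2)(1 4 5)(6 7 9)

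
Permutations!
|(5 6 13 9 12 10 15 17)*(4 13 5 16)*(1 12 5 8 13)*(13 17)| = 12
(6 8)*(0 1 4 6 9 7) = [1, 4, 2, 3, 6, 5, 8, 0, 9, 7] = (0 1 4 6 8 9 7)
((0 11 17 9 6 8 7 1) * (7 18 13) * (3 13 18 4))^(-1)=((18)(0 11 17 9 6 8 4 3 13 7 1))^(-1)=(18)(0 1 7 13 3 4 8 6 9 17 11)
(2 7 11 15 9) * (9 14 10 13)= [0, 1, 7, 3, 4, 5, 6, 11, 8, 2, 13, 15, 12, 9, 10, 14]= (2 7 11 15 14 10 13 9)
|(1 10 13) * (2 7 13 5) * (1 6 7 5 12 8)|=|(1 10 12 8)(2 5)(6 7 13)|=12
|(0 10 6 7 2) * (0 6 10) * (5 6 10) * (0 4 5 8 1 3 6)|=|(0 4 5)(1 3 6 7 2 10 8)|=21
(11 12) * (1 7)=(1 7)(11 12)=[0, 7, 2, 3, 4, 5, 6, 1, 8, 9, 10, 12, 11]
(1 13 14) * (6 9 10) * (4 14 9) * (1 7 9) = (1 13)(4 14 7 9 10 6) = [0, 13, 2, 3, 14, 5, 4, 9, 8, 10, 6, 11, 12, 1, 7]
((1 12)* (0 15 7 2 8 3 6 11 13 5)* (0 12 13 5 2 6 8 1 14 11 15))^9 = ((1 13 2)(3 8)(5 12 14 11)(6 15 7))^9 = (15)(3 8)(5 12 14 11)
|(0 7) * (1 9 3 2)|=|(0 7)(1 9 3 2)|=4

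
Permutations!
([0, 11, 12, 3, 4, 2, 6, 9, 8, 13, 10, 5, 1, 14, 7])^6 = [0, 11, 12, 3, 4, 2, 6, 13, 8, 14, 10, 5, 1, 7, 9]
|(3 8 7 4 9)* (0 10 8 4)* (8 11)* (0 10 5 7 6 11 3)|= 21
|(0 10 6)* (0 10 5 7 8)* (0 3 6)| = 7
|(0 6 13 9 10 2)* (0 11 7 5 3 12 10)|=|(0 6 13 9)(2 11 7 5 3 12 10)|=28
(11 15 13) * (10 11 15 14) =(10 11 14)(13 15) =[0, 1, 2, 3, 4, 5, 6, 7, 8, 9, 11, 14, 12, 15, 10, 13]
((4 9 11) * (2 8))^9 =(11)(2 8)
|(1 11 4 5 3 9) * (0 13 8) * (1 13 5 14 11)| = |(0 5 3 9 13 8)(4 14 11)| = 6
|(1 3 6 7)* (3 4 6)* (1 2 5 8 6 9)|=|(1 4 9)(2 5 8 6 7)|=15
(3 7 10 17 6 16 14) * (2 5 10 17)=(2 5 10)(3 7 17 6 16 14)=[0, 1, 5, 7, 4, 10, 16, 17, 8, 9, 2, 11, 12, 13, 3, 15, 14, 6]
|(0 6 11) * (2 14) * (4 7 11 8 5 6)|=12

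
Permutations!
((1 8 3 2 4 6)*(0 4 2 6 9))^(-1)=((0 4 9)(1 8 3 6))^(-1)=(0 9 4)(1 6 3 8)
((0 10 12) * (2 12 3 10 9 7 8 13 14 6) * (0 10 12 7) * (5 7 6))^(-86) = (3 12 10)(5 14 13 8 7)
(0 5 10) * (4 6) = (0 5 10)(4 6) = [5, 1, 2, 3, 6, 10, 4, 7, 8, 9, 0]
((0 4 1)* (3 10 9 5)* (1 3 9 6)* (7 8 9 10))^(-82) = (0 6 5 8 3)(1 10 9 7 4)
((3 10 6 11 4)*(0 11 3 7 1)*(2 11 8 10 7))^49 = ((0 8 10 6 3 7 1)(2 11 4))^49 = (2 11 4)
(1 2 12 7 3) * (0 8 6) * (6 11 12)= [8, 2, 6, 1, 4, 5, 0, 3, 11, 9, 10, 12, 7]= (0 8 11 12 7 3 1 2 6)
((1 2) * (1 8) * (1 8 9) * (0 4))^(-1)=(0 4)(1 9 2)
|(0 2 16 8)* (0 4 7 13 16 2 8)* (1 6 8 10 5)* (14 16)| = |(0 10 5 1 6 8 4 7 13 14 16)| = 11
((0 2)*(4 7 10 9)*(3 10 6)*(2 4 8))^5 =(0 10 4 9 7 8 6 2 3)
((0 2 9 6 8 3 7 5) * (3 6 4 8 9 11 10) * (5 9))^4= (0 3 8 2 7 6 11 9 5 10 4)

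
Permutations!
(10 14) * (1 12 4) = (1 12 4)(10 14) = [0, 12, 2, 3, 1, 5, 6, 7, 8, 9, 14, 11, 4, 13, 10]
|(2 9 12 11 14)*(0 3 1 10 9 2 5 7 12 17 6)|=35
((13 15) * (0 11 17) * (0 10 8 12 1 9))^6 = (0 1 8 17)(9 12 10 11)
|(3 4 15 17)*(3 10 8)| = |(3 4 15 17 10 8)| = 6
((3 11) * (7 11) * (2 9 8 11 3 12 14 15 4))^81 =((2 9 8 11 12 14 15 4)(3 7))^81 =(2 9 8 11 12 14 15 4)(3 7)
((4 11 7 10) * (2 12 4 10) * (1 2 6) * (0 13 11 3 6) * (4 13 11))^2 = (0 7 11)(1 12 4 6 2 13 3)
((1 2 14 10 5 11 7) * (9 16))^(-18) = (16)(1 10 7 14 11 2 5)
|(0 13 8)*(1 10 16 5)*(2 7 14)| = 12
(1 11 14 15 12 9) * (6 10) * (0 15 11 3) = (0 15 12 9 1 3)(6 10)(11 14) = [15, 3, 2, 0, 4, 5, 10, 7, 8, 1, 6, 14, 9, 13, 11, 12]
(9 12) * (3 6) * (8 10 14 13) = (3 6)(8 10 14 13)(9 12) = [0, 1, 2, 6, 4, 5, 3, 7, 10, 12, 14, 11, 9, 8, 13]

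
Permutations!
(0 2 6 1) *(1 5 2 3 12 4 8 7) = [3, 0, 6, 12, 8, 2, 5, 1, 7, 9, 10, 11, 4] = (0 3 12 4 8 7 1)(2 6 5)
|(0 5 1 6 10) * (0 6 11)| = |(0 5 1 11)(6 10)| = 4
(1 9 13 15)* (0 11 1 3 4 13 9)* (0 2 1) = [11, 2, 1, 4, 13, 5, 6, 7, 8, 9, 10, 0, 12, 15, 14, 3] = (0 11)(1 2)(3 4 13 15)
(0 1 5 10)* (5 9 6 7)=(0 1 9 6 7 5 10)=[1, 9, 2, 3, 4, 10, 7, 5, 8, 6, 0]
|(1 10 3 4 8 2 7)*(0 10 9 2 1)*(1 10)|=|(0 1 9 2 7)(3 4 8 10)|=20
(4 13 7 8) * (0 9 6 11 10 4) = (0 9 6 11 10 4 13 7 8) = [9, 1, 2, 3, 13, 5, 11, 8, 0, 6, 4, 10, 12, 7]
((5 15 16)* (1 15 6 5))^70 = ((1 15 16)(5 6))^70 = (1 15 16)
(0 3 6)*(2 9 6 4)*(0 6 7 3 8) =[8, 1, 9, 4, 2, 5, 6, 3, 0, 7] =(0 8)(2 9 7 3 4)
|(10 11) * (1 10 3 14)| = 5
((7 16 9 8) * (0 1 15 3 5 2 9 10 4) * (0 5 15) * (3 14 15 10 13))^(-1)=(0 1)(2 5 4 10 3 13 16 7 8 9)(14 15)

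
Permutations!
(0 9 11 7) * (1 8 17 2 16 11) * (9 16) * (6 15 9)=(0 16 11 7)(1 8 17 2 6 15 9)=[16, 8, 6, 3, 4, 5, 15, 0, 17, 1, 10, 7, 12, 13, 14, 9, 11, 2]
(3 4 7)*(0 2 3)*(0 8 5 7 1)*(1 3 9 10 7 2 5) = (0 5 2 9 10 7 8 1)(3 4) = [5, 0, 9, 4, 3, 2, 6, 8, 1, 10, 7]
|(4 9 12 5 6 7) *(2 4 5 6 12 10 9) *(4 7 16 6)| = 10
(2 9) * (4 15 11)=(2 9)(4 15 11)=[0, 1, 9, 3, 15, 5, 6, 7, 8, 2, 10, 4, 12, 13, 14, 11]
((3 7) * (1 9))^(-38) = ((1 9)(3 7))^(-38) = (9)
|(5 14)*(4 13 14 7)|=5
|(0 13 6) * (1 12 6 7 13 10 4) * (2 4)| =|(0 10 2 4 1 12 6)(7 13)| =14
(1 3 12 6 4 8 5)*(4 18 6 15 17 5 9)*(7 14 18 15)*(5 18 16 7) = (1 3 12 5)(4 8 9)(6 15 17 18)(7 14 16) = [0, 3, 2, 12, 8, 1, 15, 14, 9, 4, 10, 11, 5, 13, 16, 17, 7, 18, 6]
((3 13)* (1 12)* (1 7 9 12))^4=(13)(7 9 12)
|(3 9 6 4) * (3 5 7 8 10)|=8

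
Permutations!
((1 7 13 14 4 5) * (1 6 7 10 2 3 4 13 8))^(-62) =(14)(1 10 2 3 4 5 6 7 8)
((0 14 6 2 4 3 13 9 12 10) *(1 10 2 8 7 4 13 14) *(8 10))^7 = ((0 1 8 7 4 3 14 6 10)(2 13 9 12))^7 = (0 6 3 7 1 10 14 4 8)(2 12 9 13)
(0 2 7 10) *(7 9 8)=[2, 1, 9, 3, 4, 5, 6, 10, 7, 8, 0]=(0 2 9 8 7 10)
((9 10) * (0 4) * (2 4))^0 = (10)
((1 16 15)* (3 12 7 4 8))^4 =(1 16 15)(3 8 4 7 12)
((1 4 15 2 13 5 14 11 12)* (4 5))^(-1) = ((1 5 14 11 12)(2 13 4 15))^(-1) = (1 12 11 14 5)(2 15 4 13)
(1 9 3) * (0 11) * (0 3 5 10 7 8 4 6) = (0 11 3 1 9 5 10 7 8 4 6) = [11, 9, 2, 1, 6, 10, 0, 8, 4, 5, 7, 3]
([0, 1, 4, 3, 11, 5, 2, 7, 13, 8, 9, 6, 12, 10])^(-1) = [0, 1, 6, 3, 2, 5, 11, 7, 9, 10, 13, 4, 12, 8]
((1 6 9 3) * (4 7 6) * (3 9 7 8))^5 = ((9)(1 4 8 3)(6 7))^5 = (9)(1 4 8 3)(6 7)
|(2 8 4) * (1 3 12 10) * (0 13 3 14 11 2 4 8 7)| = 10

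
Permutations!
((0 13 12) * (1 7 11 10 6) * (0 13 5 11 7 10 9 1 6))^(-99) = (0 9)(1 5)(10 11)(12 13)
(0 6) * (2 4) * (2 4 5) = (0 6)(2 5) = [6, 1, 5, 3, 4, 2, 0]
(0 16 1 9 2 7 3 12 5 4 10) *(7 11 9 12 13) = [16, 12, 11, 13, 10, 4, 6, 3, 8, 2, 0, 9, 5, 7, 14, 15, 1] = (0 16 1 12 5 4 10)(2 11 9)(3 13 7)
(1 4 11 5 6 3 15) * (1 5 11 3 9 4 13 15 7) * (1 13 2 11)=[0, 2, 11, 7, 3, 6, 9, 13, 8, 4, 10, 1, 12, 15, 14, 5]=(1 2 11)(3 7 13 15 5 6 9 4)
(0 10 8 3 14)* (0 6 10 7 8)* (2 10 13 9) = (0 7 8 3 14 6 13 9 2 10) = [7, 1, 10, 14, 4, 5, 13, 8, 3, 2, 0, 11, 12, 9, 6]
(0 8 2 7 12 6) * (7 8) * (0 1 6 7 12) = (0 12 7)(1 6)(2 8) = [12, 6, 8, 3, 4, 5, 1, 0, 2, 9, 10, 11, 7]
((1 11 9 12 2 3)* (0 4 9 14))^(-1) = ((0 4 9 12 2 3 1 11 14))^(-1) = (0 14 11 1 3 2 12 9 4)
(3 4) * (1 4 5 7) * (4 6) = (1 6 4 3 5 7) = [0, 6, 2, 5, 3, 7, 4, 1]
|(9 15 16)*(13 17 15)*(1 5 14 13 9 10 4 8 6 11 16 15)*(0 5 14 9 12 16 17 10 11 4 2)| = 12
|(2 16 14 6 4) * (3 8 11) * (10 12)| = 30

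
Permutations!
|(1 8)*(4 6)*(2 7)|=2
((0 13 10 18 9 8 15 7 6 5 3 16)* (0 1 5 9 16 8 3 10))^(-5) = (18)(0 13)(3 8 15 7 6 9)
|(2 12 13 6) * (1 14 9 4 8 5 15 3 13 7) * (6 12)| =|(1 14 9 4 8 5 15 3 13 12 7)(2 6)| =22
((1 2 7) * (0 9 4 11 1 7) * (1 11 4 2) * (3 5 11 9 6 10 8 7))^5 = ((0 6 10 8 7 3 5 11 9 2))^5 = (0 3)(2 7)(5 6)(8 9)(10 11)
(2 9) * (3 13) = (2 9)(3 13) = [0, 1, 9, 13, 4, 5, 6, 7, 8, 2, 10, 11, 12, 3]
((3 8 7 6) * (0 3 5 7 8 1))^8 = (8)(0 1 3)(5 6 7)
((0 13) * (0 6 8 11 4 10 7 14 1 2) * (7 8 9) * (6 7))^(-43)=(0 2 1 14 7 13)(4 10 8 11)(6 9)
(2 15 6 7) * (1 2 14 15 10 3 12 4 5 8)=(1 2 10 3 12 4 5 8)(6 7 14 15)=[0, 2, 10, 12, 5, 8, 7, 14, 1, 9, 3, 11, 4, 13, 15, 6]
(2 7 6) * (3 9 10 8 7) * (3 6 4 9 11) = (2 6)(3 11)(4 9 10 8 7) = [0, 1, 6, 11, 9, 5, 2, 4, 7, 10, 8, 3]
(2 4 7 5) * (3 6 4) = (2 3 6 4 7 5) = [0, 1, 3, 6, 7, 2, 4, 5]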